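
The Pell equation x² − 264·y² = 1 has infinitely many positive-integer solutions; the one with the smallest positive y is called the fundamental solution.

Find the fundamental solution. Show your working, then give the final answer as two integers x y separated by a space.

[16; 4,32] for √264; ℓ=2 ⇒ convergent index 1
step 0: (16, 1)  from 16·(1,0) + (0,1)
step 1: (65, 4)  from 4·(16,1) + (1,0)
fundamental: x₁=65, y₁=4  (since 4225 − 264·16 = 1)

65 4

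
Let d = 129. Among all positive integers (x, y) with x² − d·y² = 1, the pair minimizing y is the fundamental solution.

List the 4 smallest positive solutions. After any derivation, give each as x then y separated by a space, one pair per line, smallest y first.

[11; 2,1,3,1,6,1,3,1,2,22] for √129; ℓ=10 ⇒ convergent index 9
a_0=11:  p_0=11·1+0=11,  q_0=11·0+1=1
a_1=2:  p_1=2·11+1=23,  q_1=2·1+0=2
a_2=1:  p_2=1·23+11=34,  q_2=1·2+1=3
a_3=3:  p_3=3·34+23=125,  q_3=3·3+2=11
…
a_5=6:  p_5=6·159+125=1079,  q_5=6·14+11=95
…
a_8=1:  p_8=1·4793+1238=6031,  q_8=1·422+109=531
a_9=2:  p_9=2·6031+4793=16855,  q_9=2·531+422=1484
fundamental: x₁=16855, y₁=1484  (since 284091025 − 129·2202256 = 1)
(16855+1484√129)^2 = 568182049 + 50025640√129
(16855+1484√129)^3 = 19153416854935 + 1686364322916√129
(16855+1484√129)^4 = 645661681611676801 + 56847341275472720√129

16855 1484
568182049 50025640
19153416854935 1686364322916
645661681611676801 56847341275472720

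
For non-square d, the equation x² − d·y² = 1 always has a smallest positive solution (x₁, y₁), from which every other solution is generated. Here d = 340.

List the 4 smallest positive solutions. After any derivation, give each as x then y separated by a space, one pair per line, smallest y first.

√340 = [18; 2,3,1,1,1,…,3,2,36, …], period ℓ=14 (even) → k=13
i=0: a=18 ⇒ p=18, q=1
i=1: a=2 ⇒ p=37, q=2
i=2: a=3 ⇒ p=129, q=7
i=3: a=1 ⇒ p=166, q=9
…
i=11: a=1 ⇒ p=34813, q=1888
i=12: a=3 ⇒ p=125478, q=6805
i=13: a=2 ⇒ p=285769, q=15498
→ (285769, 15498).  Check: 285769²=81663921361, 340·15498²=81663921360, difference 1.
n=2: (285769,15498)∘(285769,15498) = (285769·285769+340·15498·15498, 285769·15498+15498·285769) = (163327842721,8857695924)
n=3: (163327842721,8857695924)∘(285769,15498) = (285769·163327842721+340·15498·8857695924, 285769·8857695924+15498·163327842721) = (93348068572789129,5062509812995614)
n=4: (93348068572789129,5062509812995614)∘(285769,15498) = (285769·93348068572789129+340·15498·5062509812995614, 285769·5062509812995614+15498·93348068572789129) = (53351968415791425367681,2893416733491029538408)

285769 15498
163327842721 8857695924
93348068572789129 5062509812995614
53351968415791425367681 2893416733491029538408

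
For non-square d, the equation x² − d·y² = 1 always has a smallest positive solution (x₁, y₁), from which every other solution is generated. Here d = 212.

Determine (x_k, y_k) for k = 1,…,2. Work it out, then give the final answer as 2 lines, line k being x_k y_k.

√212 → a₀=14, period (1,1,3,1,1,…,1,1,28); ℓ=14 even so k=13
step 0: (14, 1)  from 14·(1,0) + (0,1)
step 1: (15, 1)  from 1·(14,1) + (1,0)
…
step 3: (102, 7)  from 3·(29,2) + (15,1)
step 4: (131, 9)  from 1·(102,7) + (29,2)
step 5: (233, 16)  from 1·(131,9) + (102,7)
…
step 7: (2417, 166)  from 6·(364,25) + (233,16)
step 8: (2781, 191)  from 1·(2417,166) + (364,25)
step 9: (5198, 357)  from 1·(2781,191) + (2417,166)
step 10: (7979, 548)  from 1·(5198,357) + (2781,191)
…
step 12: (37114, 2549)  from 1·(29135,2001) + (7979,548)
step 13: (66249, 4550)  from 1·(37114,2549) + (29135,2001)
(x₁, y₁) = (66249, 4550);  66249² − 212·4550² = 1 ✓
n=2: (66249,4550)∘(66249,4550) = (66249·66249+212·4550·4550, 66249·4550+4550·66249) = (8777860001,602865900)

66249 4550
8777860001 602865900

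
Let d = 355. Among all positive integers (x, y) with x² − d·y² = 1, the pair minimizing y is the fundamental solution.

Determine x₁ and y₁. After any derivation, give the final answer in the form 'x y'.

954809 50676

√355 → a₀=18, period (1,5,3,3,1,6,1,3,3,5,1,36); ℓ=12 even so k=11
i=0: a=18 ⇒ p=18, q=1
i=1: a=1 ⇒ p=19, q=1
…
i=3: a=3 ⇒ p=358, q=19
i=4: a=3 ⇒ p=1187, q=63
i=5: a=1 ⇒ p=1545, q=82
…
i=7: a=1 ⇒ p=12002, q=637
i=8: a=3 ⇒ p=46463, q=2466
…
i=10: a=5 ⇒ p=803418, q=42641
i=11: a=1 ⇒ p=954809, q=50676
fundamental: x₁=954809, y₁=50676  (since 911660226481 − 355·2568056976 = 1)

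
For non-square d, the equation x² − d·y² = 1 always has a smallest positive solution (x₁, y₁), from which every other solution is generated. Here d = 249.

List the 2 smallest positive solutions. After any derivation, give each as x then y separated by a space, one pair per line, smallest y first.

√249 = [15; 1,3,1,1,5,…,3,1,30, …], period ℓ=16 (even) → k=15
k=0  a_k=15  p_k/q_k = 15/1
…
k=3  a_k=1  p_k/q_k = 79/5
k=4  a_k=1  p_k/q_k = 142/9
…
k=6  a_k=1  p_k/q_k = 931/59
…
k=11  a_k=5  p_k/q_k = 866765/54929
…
k=14  a_k=3  p_k/q_k = 6669699/422675
k=15  a_k=1  p_k/q_k = 8553815/542076
fundamental: x₁=8553815, y₁=542076  (since 73167751054225 − 249·293846389776 = 1)
(x_2, y_2) = (8553815·8553815 + 249·542076·542076, 8553815·542076 + 542076·8553815) = (146335502108449, 9273635639880)

8553815 542076
146335502108449 9273635639880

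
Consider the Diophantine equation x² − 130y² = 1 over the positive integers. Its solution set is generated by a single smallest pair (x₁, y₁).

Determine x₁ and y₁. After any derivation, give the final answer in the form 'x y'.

6499 570

d=130: √d = [11; 2,2,22] (ℓ=3, odd), read p_5/q_5
step 0: (11, 1)  from 11·(1,0) + (0,1)
step 1: (23, 2)  from 2·(11,1) + (1,0)
…
step 4: (2611, 229)  from 2·(1277,112) + (57,5)
step 5: (6499, 570)  from 2·(2611,229) + (1277,112)
(x₁, y₁) = (6499, 570);  6499² − 130·570² = 1 ✓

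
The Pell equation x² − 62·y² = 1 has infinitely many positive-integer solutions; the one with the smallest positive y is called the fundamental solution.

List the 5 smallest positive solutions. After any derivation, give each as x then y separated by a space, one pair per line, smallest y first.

d=62: √d = [7; 1,6,1,14] (ℓ=4, even), read p_3/q_3
k=0  a_k=7  p_k/q_k = 7/1
k=1  a_k=1  p_k/q_k = 8/1
k=2  a_k=6  p_k/q_k = 55/7
k=3  a_k=1  p_k/q_k = 63/8
(x₁, y₁) = (63, 8);  63² − 62·8² = 1 ✓
k=2:  x_2 = 63·63+62·8·8 = 7937,  y_2 = 63·8+8·63 = 1008
k=3:  x_3 = 63·7937+62·8·1008 = 999999,  y_3 = 63·1008+8·7937 = 127000
k=4:  x_4 = 63·999999+62·8·127000 = 125991937,  y_4 = 63·127000+8·999999 = 16000992
k=5:  x_5 = 63·125991937+62·8·16000992 = 15873984063,  y_5 = 63·16000992+8·125991937 = 2015997992

63 8
7937 1008
999999 127000
125991937 16000992
15873984063 2015997992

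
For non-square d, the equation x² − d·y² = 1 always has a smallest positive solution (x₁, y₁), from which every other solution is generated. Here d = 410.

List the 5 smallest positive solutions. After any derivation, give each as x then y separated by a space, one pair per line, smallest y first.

d=410: √d = [20; 4,40] (ℓ=2, even), read p_1/q_1
a_0=20:  p_0=20·1+0=20,  q_0=20·0+1=1
a_1=4:  p_1=4·20+1=81,  q_1=4·1+0=4
(x₁, y₁) = (81, 4);  81² − 410·4² = 1 ✓
(81+4√410)^2 = 13121 + 648√410
(81+4√410)^3 = 2125521 + 104972√410
(81+4√410)^4 = 344321281 + 17004816√410
(81+4√410)^5 = 55777922001 + 2754675220√410

81 4
13121 648
2125521 104972
344321281 17004816
55777922001 2754675220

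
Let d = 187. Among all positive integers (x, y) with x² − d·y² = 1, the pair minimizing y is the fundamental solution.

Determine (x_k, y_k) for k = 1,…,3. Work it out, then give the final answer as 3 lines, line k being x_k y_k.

1682 123
5658247 413772
19034341226 1391928885

√187 = [13; 1,2,13,2,1,26, …], period ℓ=6 (even) → k=5
k=0  a_k=13  p_k/q_k = 13/1
k=1  a_k=1  p_k/q_k = 14/1
k=2  a_k=2  p_k/q_k = 41/3
k=3  a_k=13  p_k/q_k = 547/40
k=4  a_k=2  p_k/q_k = 1135/83
k=5  a_k=1  p_k/q_k = 1682/123
(x₁, y₁) = (1682, 123);  1682² − 187·123² = 1 ✓
(x_2, y_2) = (1682·1682 + 187·123·123, 1682·123 + 123·1682) = (5658247, 413772)
(x_3, y_3) = (1682·5658247 + 187·123·413772, 1682·413772 + 123·5658247) = (19034341226, 1391928885)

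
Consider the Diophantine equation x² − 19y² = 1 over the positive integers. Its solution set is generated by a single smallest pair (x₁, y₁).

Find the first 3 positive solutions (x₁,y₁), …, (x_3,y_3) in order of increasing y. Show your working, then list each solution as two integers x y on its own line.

170 39
57799 13260
19651490 4508361

√19 = [4; 2,1,3,1,2,8, …], period ℓ=6 (even) → k=5
i=0: a=4 ⇒ p=4, q=1
i=1: a=2 ⇒ p=9, q=2
i=2: a=1 ⇒ p=13, q=3
…
i=4: a=1 ⇒ p=61, q=14
i=5: a=2 ⇒ p=170, q=39
(x₁, y₁) = (170, 39);  170² − 19·39² = 1 ✓
(170+39√19)^2 = 57799 + 13260√19
(170+39√19)^3 = 19651490 + 4508361√19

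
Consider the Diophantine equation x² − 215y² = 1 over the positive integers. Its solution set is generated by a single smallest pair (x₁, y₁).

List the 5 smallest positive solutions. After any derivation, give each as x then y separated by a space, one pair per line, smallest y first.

44 3
3871 264
340604 23229
29969281 2043888
2636956124 179838915

√215 → a₀=14, period (1,1,1,28); ℓ=4 even so k=3
k=0  a_k=14  p_k/q_k = 14/1
…
k=2  a_k=1  p_k/q_k = 29/2
k=3  a_k=1  p_k/q_k = 44/3
(x₁, y₁) = (44, 3);  44² − 215·3² = 1 ✓
(x_2, y_2) = (44·44 + 215·3·3, 44·3 + 3·44) = (3871, 264)
(x_3, y_3) = (44·3871 + 215·3·264, 44·264 + 3·3871) = (340604, 23229)
(x_4, y_4) = (44·340604 + 215·3·23229, 44·23229 + 3·340604) = (29969281, 2043888)
(x_5, y_5) = (44·29969281 + 215·3·2043888, 44·2043888 + 3·29969281) = (2636956124, 179838915)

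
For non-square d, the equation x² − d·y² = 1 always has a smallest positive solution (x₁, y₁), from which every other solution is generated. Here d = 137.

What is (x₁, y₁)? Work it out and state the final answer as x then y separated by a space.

6083073 519712

[11; 1,2,2,1,1,2,2,1,22] for √137; ℓ=9 ⇒ convergent index 17
i=0: a=11 ⇒ p=11, q=1
i=1: a=1 ⇒ p=12, q=1
i=2: a=2 ⇒ p=35, q=3
i=3: a=2 ⇒ p=82, q=7
i=4: a=1 ⇒ p=117, q=10
i=5: a=1 ⇒ p=199, q=17
…
i=7: a=2 ⇒ p=1229, q=105
…
i=9: a=22 ⇒ p=39597, q=3383
i=10: a=1 ⇒ p=41341, q=3532
i=11: a=2 ⇒ p=122279, q=10447
i=12: a=2 ⇒ p=285899, q=24426
i=13: a=1 ⇒ p=408178, q=34873
i=14: a=1 ⇒ p=694077, q=59299
i=15: a=2 ⇒ p=1796332, q=153471
i=16: a=2 ⇒ p=4286741, q=366241
i=17: a=1 ⇒ p=6083073, q=519712
(x₁, y₁) = (6083073, 519712);  6083073² − 137·519712² = 1 ✓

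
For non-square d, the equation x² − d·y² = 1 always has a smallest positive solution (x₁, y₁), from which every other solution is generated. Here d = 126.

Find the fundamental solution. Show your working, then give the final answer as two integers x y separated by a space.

449 40

√126 = [11; 4,2,4,22, …], period ℓ=4 (even) → k=3
k=0  a_k=11  p_k/q_k = 11/1
…
k=2  a_k=2  p_k/q_k = 101/9
k=3  a_k=4  p_k/q_k = 449/40
(x₁, y₁) = (449, 40);  449² − 126·40² = 1 ✓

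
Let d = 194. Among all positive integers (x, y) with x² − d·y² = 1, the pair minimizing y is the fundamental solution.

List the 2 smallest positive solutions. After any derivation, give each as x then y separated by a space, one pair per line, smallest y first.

√194 → a₀=13, period (1,12,1,26); ℓ=4 even so k=3
a_0=13:  p_0=13·1+0=13,  q_0=13·0+1=1
a_1=1:  p_1=1·13+1=14,  q_1=1·1+0=1
a_2=12:  p_2=12·14+13=181,  q_2=12·1+1=13
a_3=1:  p_3=1·181+14=195,  q_3=1·13+1=14
(x₁, y₁) = (195, 14);  195² − 194·14² = 1 ✓
(x_2, y_2) = (195·195 + 194·14·14, 195·14 + 14·195) = (76049, 5460)

195 14
76049 5460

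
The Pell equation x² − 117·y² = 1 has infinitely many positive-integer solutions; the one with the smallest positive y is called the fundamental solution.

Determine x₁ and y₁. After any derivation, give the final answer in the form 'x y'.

649 60

[10; 1,4,2,4,1,20] for √117; ℓ=6 ⇒ convergent index 5
step 0: (10, 1)  from 10·(1,0) + (0,1)
step 1: (11, 1)  from 1·(10,1) + (1,0)
step 2: (54, 5)  from 4·(11,1) + (10,1)
…
step 4: (530, 49)  from 4·(119,11) + (54,5)
step 5: (649, 60)  from 1·(530,49) + (119,11)
fundamental: x₁=649, y₁=60  (since 421201 − 117·3600 = 1)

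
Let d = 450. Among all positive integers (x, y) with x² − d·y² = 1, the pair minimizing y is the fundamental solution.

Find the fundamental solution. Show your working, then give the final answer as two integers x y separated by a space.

[21; 4,1,2,4,2,1,4,42] for √450; ℓ=8 ⇒ convergent index 7
k=0  a_k=21  p_k/q_k = 21/1
…
k=2  a_k=1  p_k/q_k = 106/5
…
k=5  a_k=2  p_k/q_k = 2885/136
k=6  a_k=1  p_k/q_k = 4179/197
k=7  a_k=4  p_k/q_k = 19601/924
(x₁, y₁) = (19601, 924);  19601² − 450·924² = 1 ✓

19601 924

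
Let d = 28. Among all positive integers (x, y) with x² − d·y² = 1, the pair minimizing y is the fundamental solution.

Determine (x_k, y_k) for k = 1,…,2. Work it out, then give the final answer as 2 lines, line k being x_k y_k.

d=28: √d = [5; 3,2,3,10] (ℓ=4, even), read p_3/q_3
i=0: a=5 ⇒ p=5, q=1
i=1: a=3 ⇒ p=16, q=3
i=2: a=2 ⇒ p=37, q=7
i=3: a=3 ⇒ p=127, q=24
(x₁, y₁) = (127, 24);  127² − 28·24² = 1 ✓
(127+24√28)^2 = 32257 + 6096√28

127 24
32257 6096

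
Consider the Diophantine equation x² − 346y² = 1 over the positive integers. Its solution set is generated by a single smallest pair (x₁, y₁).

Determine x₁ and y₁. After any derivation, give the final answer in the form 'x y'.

d=346: √d = [18; 1,1,1,1,36] (ℓ=5, odd), read p_9/q_9
k=0  a_k=18  p_k/q_k = 18/1
…
k=5  a_k=36  p_k/q_k = 3404/183
…
k=8  a_k=1  p_k/q_k = 10398/559
k=9  a_k=1  p_k/q_k = 17299/930
→ (17299, 930).  Check: 17299²=299255401, 346·930²=299255400, difference 1.

17299 930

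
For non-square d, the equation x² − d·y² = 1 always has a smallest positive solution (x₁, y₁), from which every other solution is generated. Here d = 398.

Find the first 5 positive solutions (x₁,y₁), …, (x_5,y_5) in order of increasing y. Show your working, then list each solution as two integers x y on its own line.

[19; 1,18,1,38] for √398; ℓ=4 ⇒ convergent index 3
i=0: a=19 ⇒ p=19, q=1
i=1: a=1 ⇒ p=20, q=1
i=2: a=18 ⇒ p=379, q=19
i=3: a=1 ⇒ p=399, q=20
(x₁, y₁) = (399, 20);  399² − 398·20² = 1 ✓
(x_2, y_2) = (399·399 + 398·20·20, 399·20 + 20·399) = (318401, 15960)
(x_3, y_3) = (399·318401 + 398·20·15960, 399·15960 + 20·318401) = (254083599, 12736060)
(x_4, y_4) = (399·254083599 + 398·20·12736060, 399·12736060 + 20·254083599) = (202758393601, 10163359920)
(x_5, y_5) = (399·202758393601 + 398·20·10163359920, 399·10163359920 + 20·202758393601) = (161800944009999, 8110348480100)

399 20
318401 15960
254083599 12736060
202758393601 10163359920
161800944009999 8110348480100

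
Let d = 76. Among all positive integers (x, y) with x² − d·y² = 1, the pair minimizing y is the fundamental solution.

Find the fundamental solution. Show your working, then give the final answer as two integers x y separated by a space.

57799 6630

d=76: √d = [8; 1,2,1,1,5,4,5,1,1,2,1,16] (ℓ=12, even), read p_11/q_11
i=0: a=8 ⇒ p=8, q=1
…
i=4: a=1 ⇒ p=61, q=7
…
i=10: a=2 ⇒ p=41488, q=4759
i=11: a=1 ⇒ p=57799, q=6630
fundamental: x₁=57799, y₁=6630  (since 3340724401 − 76·43956900 = 1)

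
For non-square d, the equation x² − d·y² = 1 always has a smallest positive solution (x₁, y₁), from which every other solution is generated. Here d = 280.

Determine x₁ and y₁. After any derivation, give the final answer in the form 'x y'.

251 15

d=280: √d = [16; 1,2,1,2,1,32] (ℓ=6, even), read p_5/q_5
i=0: a=16 ⇒ p=16, q=1
i=1: a=1 ⇒ p=17, q=1
i=2: a=2 ⇒ p=50, q=3
i=3: a=1 ⇒ p=67, q=4
i=4: a=2 ⇒ p=184, q=11
i=5: a=1 ⇒ p=251, q=15
fundamental: x₁=251, y₁=15  (since 63001 − 280·225 = 1)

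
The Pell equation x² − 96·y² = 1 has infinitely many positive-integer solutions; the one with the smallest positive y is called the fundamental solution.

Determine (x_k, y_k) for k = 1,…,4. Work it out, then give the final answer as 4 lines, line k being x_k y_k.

49 5
4801 490
470449 48015
46099201 4704980

√96 → a₀=9, period (1,3,1,18); ℓ=4 even so k=3
step 0: (9, 1)  from 9·(1,0) + (0,1)
…
step 2: (39, 4)  from 3·(10,1) + (9,1)
step 3: (49, 5)  from 1·(39,4) + (10,1)
fundamental: x₁=49, y₁=5  (since 2401 − 96·25 = 1)
n=2: (49,5)∘(49,5) = (49·49+96·5·5, 49·5+5·49) = (4801,490)
n=3: (4801,490)∘(49,5) = (49·4801+96·5·490, 49·490+5·4801) = (470449,48015)
n=4: (470449,48015)∘(49,5) = (49·470449+96·5·48015, 49·48015+5·470449) = (46099201,4704980)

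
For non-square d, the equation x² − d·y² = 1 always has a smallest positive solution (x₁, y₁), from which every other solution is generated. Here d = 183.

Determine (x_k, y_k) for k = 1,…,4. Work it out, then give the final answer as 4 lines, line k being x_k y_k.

d=183: √d = [13; 1,1,8,1,1,26] (ℓ=6, even), read p_5/q_5
a_0=13:  p_0=13·1+0=13,  q_0=13·0+1=1
…
a_3=8:  p_3=8·27+14=230,  q_3=8·2+1=17
a_4=1:  p_4=1·230+27=257,  q_4=1·17+2=19
a_5=1:  p_5=1·257+230=487,  q_5=1·19+17=36
fundamental: x₁=487, y₁=36  (since 237169 − 183·1296 = 1)
(x_2, y_2) = (487·487 + 183·36·36, 487·36 + 36·487) = (474337, 35064)
(x_3, y_3) = (487·474337 + 183·36·35064, 487·35064 + 36·474337) = (462003751, 34152300)
(x_4, y_4) = (487·462003751 + 183·36·34152300, 487·34152300 + 36·462003751) = (449991179137, 33264305136)

487 36
474337 35064
462003751 34152300
449991179137 33264305136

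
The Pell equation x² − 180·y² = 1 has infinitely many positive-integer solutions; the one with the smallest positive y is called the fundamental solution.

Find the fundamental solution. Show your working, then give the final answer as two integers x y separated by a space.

d=180: √d = [13; 2,2,2,26] (ℓ=4, even), read p_3/q_3
k=0  a_k=13  p_k/q_k = 13/1
k=1  a_k=2  p_k/q_k = 27/2
k=2  a_k=2  p_k/q_k = 67/5
k=3  a_k=2  p_k/q_k = 161/12
(x₁, y₁) = (161, 12);  161² − 180·12² = 1 ✓

161 12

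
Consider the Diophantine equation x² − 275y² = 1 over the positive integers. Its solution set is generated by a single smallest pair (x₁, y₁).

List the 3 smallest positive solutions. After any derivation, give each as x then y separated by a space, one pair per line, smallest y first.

√275 → a₀=16, period (1,1,2,1,1,32); ℓ=6 even so k=5
a_0=16:  p_0=16·1+0=16,  q_0=16·0+1=1
a_1=1:  p_1=1·16+1=17,  q_1=1·1+0=1
a_2=1:  p_2=1·17+16=33,  q_2=1·1+1=2
…
a_4=1:  p_4=1·83+33=116,  q_4=1·5+2=7
a_5=1:  p_5=1·116+83=199,  q_5=1·7+5=12
fundamental: x₁=199, y₁=12  (since 39601 − 275·144 = 1)
(199+12√275)^2 = 79201 + 4776√275
(199+12√275)^3 = 31521799 + 1900836√275

199 12
79201 4776
31521799 1900836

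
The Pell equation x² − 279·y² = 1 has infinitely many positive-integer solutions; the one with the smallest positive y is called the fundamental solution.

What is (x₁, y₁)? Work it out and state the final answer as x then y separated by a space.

1520 91

√279 = [16; 1,2,2,1,2,2,1,32, …], period ℓ=8 (even) → k=7
k=0  a_k=16  p_k/q_k = 16/1
…
k=2  a_k=2  p_k/q_k = 50/3
k=3  a_k=2  p_k/q_k = 117/7
…
k=5  a_k=2  p_k/q_k = 451/27
k=6  a_k=2  p_k/q_k = 1069/64
k=7  a_k=1  p_k/q_k = 1520/91
fundamental: x₁=1520, y₁=91  (since 2310400 − 279·8281 = 1)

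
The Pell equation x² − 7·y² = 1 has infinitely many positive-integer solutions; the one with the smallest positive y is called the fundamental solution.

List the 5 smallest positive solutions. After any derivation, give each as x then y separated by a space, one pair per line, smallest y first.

√7 → a₀=2, period (1,1,1,4); ℓ=4 even so k=3
k=0  a_k=2  p_k/q_k = 2/1
…
k=2  a_k=1  p_k/q_k = 5/2
k=3  a_k=1  p_k/q_k = 8/3
→ (8, 3).  Check: 8²=64, 7·3²=63, difference 1.
(x_2, y_2) = (8·8 + 7·3·3, 8·3 + 3·8) = (127, 48)
(x_3, y_3) = (8·127 + 7·3·48, 8·48 + 3·127) = (2024, 765)
(x_4, y_4) = (8·2024 + 7·3·765, 8·765 + 3·2024) = (32257, 12192)
(x_5, y_5) = (8·32257 + 7·3·12192, 8·12192 + 3·32257) = (514088, 194307)

8 3
127 48
2024 765
32257 12192
514088 194307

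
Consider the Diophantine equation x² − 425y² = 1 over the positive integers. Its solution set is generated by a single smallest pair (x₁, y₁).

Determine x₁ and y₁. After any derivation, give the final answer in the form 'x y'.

143649 6968

√425 = [20; 1,1,1,1,1,1,40, …], period ℓ=7 (odd) → k=13
step 0: (20, 1)  from 20·(1,0) + (0,1)
step 1: (21, 1)  from 1·(20,1) + (1,0)
…
step 3: (62, 3)  from 1·(41,2) + (21,1)
…
step 7: (10885, 528)  from 40·(268,13) + (165,8)
step 8: (11153, 541)  from 1·(10885,528) + (268,13)
…
step 12: (88420, 4289)  from 1·(55229,2679) + (33191,1610)
step 13: (143649, 6968)  from 1·(88420,4289) + (55229,2679)
fundamental: x₁=143649, y₁=6968  (since 20635035201 − 425·48553024 = 1)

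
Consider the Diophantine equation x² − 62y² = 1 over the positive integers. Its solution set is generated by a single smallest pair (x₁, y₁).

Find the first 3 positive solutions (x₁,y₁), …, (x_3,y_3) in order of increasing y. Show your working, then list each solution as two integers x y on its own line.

63 8
7937 1008
999999 127000

d=62: √d = [7; 1,6,1,14] (ℓ=4, even), read p_3/q_3
i=0: a=7 ⇒ p=7, q=1
i=1: a=1 ⇒ p=8, q=1
i=2: a=6 ⇒ p=55, q=7
i=3: a=1 ⇒ p=63, q=8
→ (63, 8).  Check: 63²=3969, 62·8²=3968, difference 1.
(x_2, y_2) = (63·63 + 62·8·8, 63·8 + 8·63) = (7937, 1008)
(x_3, y_3) = (63·7937 + 62·8·1008, 63·1008 + 8·7937) = (999999, 127000)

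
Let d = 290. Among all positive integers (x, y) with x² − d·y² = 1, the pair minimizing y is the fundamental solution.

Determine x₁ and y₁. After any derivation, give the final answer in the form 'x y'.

[17; 34] for √290; ℓ=1 ⇒ convergent index 1
i=0: a=17 ⇒ p=17, q=1
i=1: a=34 ⇒ p=579, q=34
fundamental: x₁=579, y₁=34  (since 335241 − 290·1156 = 1)

579 34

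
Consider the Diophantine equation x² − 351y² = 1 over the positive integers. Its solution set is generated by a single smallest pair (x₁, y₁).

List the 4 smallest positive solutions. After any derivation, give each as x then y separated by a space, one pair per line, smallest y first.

√351 → a₀=18, period (1,2,1,3,2,2,2,3,1,2,1,36); ℓ=12 even so k=11
i=0: a=18 ⇒ p=18, q=1
…
i=3: a=1 ⇒ p=75, q=4
i=4: a=3 ⇒ p=281, q=15
…
i=7: a=2 ⇒ p=3747, q=200
i=8: a=3 ⇒ p=12796, q=683
…
i=10: a=2 ⇒ p=45882, q=2449
i=11: a=1 ⇒ p=62425, q=3332
→ (62425, 3332).  Check: 62425²=3896880625, 351·3332²=3896880624, difference 1.
(62425+3332√351)^2 = 7793761249 + 416000200√351
(62425+3332√351)^3 = 973051091875225 + 51937624966668√351
(62425+3332√351)^4 = 121485428812828080001 + 6484412476672499600√351

62425 3332
7793761249 416000200
973051091875225 51937624966668
121485428812828080001 6484412476672499600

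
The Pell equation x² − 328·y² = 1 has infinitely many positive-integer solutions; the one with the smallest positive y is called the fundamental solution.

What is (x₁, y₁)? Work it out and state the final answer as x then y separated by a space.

163 9

√328 → a₀=18, period (9,36); ℓ=2 even so k=1
k=0  a_k=18  p_k/q_k = 18/1
k=1  a_k=9  p_k/q_k = 163/9
(x₁, y₁) = (163, 9);  163² − 328·9² = 1 ✓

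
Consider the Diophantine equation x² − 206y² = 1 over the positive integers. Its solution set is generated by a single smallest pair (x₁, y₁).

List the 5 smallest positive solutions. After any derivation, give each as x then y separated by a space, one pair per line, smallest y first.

√206 → a₀=14, period (2,1,5,14,5,1,2,28); ℓ=8 even so k=7
k=0  a_k=14  p_k/q_k = 14/1
…
k=2  a_k=1  p_k/q_k = 43/3
…
k=6  a_k=1  p_k/q_k = 20998/1463
k=7  a_k=2  p_k/q_k = 59535/4148
→ (59535, 4148).  Check: 59535²=3544416225, 206·4148²=3544416224, difference 1.
n=2: (59535,4148)∘(59535,4148) = (59535·59535+206·4148·4148, 59535·4148+4148·59535) = (7088832449,493902360)
n=3: (7088832449,493902360)∘(59535,4148) = (59535·7088832449+206·4148·493902360, 59535·493902360+4148·7088832449) = (844067279642895,58808954001052)
n=4: (844067279642895,58808954001052)∘(59535,4148) = (59535·844067279642895+206·4148·58808954001052, 59535·58808954001052+4148·844067279642895) = (100503090979990675201,7002382152411359280)
n=5: (100503090979990675201,7002382152411359280)∘(59535,4148) = (59535·100503090979990675201+206·4148·7002382152411359280, 59535·7002382152411359280+4148·100503090979990675201) = (11966903042143422416540175,833773642828811595468548)

59535 4148
7088832449 493902360
844067279642895 58808954001052
100503090979990675201 7002382152411359280
11966903042143422416540175 833773642828811595468548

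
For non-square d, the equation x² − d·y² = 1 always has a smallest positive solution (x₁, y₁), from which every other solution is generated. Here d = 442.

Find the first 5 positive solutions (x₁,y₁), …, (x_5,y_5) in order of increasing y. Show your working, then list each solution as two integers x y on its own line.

883 42
1559377 74172
2753858899 130987710
4863313256257 231324221688
8588608456690963 408518444513298

√442 → a₀=21, period (42); ℓ=1 odd so k=1
i=0: a=21 ⇒ p=21, q=1
i=1: a=42 ⇒ p=883, q=42
fundamental: x₁=883, y₁=42  (since 779689 − 442·1764 = 1)
(x_2, y_2) = (883·883 + 442·42·42, 883·42 + 42·883) = (1559377, 74172)
(x_3, y_3) = (883·1559377 + 442·42·74172, 883·74172 + 42·1559377) = (2753858899, 130987710)
(x_4, y_4) = (883·2753858899 + 442·42·130987710, 883·130987710 + 42·2753858899) = (4863313256257, 231324221688)
(x_5, y_5) = (883·4863313256257 + 442·42·231324221688, 883·231324221688 + 42·4863313256257) = (8588608456690963, 408518444513298)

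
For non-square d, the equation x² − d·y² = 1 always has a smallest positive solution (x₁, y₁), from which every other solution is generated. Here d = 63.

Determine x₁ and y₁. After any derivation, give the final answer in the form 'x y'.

8 1

[7; 1,14] for √63; ℓ=2 ⇒ convergent index 1
a_0=7:  p_0=7·1+0=7,  q_0=7·0+1=1
a_1=1:  p_1=1·7+1=8,  q_1=1·1+0=1
fundamental: x₁=8, y₁=1  (since 64 − 63·1 = 1)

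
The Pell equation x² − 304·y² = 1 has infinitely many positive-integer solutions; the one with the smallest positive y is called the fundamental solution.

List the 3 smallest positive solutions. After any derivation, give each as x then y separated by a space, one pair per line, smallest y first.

57799 3315
6681448801 383207370
772362118440199 44298005553945

[17; 2,3,2,1,1,1,1,1,2,3,2,34] for √304; ℓ=12 ⇒ convergent index 11
a_0=17:  p_0=17·1+0=17,  q_0=17·0+1=1
…
a_2=3:  p_2=3·35+17=122,  q_2=3·2+1=7
a_3=2:  p_3=2·122+35=279,  q_3=2·7+2=16
a_4=1:  p_4=1·279+122=401,  q_4=1·16+7=23
a_5=1:  p_5=1·401+279=680,  q_5=1·23+16=39
a_6=1:  p_6=1·680+401=1081,  q_6=1·39+23=62
a_7=1:  p_7=1·1081+680=1761,  q_7=1·62+39=101
a_8=1:  p_8=1·1761+1081=2842,  q_8=1·101+62=163
a_9=2:  p_9=2·2842+1761=7445,  q_9=2·163+101=427
a_10=3:  p_10=3·7445+2842=25177,  q_10=3·427+163=1444
a_11=2:  p_11=2·25177+7445=57799,  q_11=2·1444+427=3315
fundamental: x₁=57799, y₁=3315  (since 3340724401 − 304·10989225 = 1)
n=2: (57799,3315)∘(57799,3315) = (57799·57799+304·3315·3315, 57799·3315+3315·57799) = (6681448801,383207370)
n=3: (6681448801,383207370)∘(57799,3315) = (57799·6681448801+304·3315·383207370, 57799·383207370+3315·6681448801) = (772362118440199,44298005553945)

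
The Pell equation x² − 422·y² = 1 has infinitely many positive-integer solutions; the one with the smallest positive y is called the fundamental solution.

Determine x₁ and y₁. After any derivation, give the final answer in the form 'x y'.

√422 = [20; 1,1,5,2,1,…,1,1,40, …], period ℓ=14 (even) → k=13
a_0=20:  p_0=20·1+0=20,  q_0=20·0+1=1
a_1=1:  p_1=1·20+1=21,  q_1=1·1+0=1
a_2=1:  p_2=1·21+20=41,  q_2=1·1+1=2
a_3=5:  p_3=5·41+21=226,  q_3=5·2+1=11
…
a_5=1:  p_5=1·493+226=719,  q_5=1·24+11=35
a_6=3:  p_6=3·719+493=2650,  q_6=3·35+24=129
…
a_8=3:  p_8=3·53719+2650=163807,  q_8=3·2615+129=7974
…
a_10=2:  p_10=2·217526+163807=598859,  q_10=2·10589+7974=29152
a_11=5:  p_11=5·598859+217526=3211821,  q_11=5·29152+10589=156349
a_12=1:  p_12=1·3211821+598859=3810680,  q_12=1·156349+29152=185501
a_13=1:  p_13=1·3810680+3211821=7022501,  q_13=1·185501+156349=341850
fundamental: x₁=7022501, y₁=341850  (since 49315520295001 − 422·116861422500 = 1)

7022501 341850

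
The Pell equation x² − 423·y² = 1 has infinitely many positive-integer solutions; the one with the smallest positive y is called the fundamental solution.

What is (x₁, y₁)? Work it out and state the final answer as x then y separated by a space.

d=423: √d = [20; 1,1,3,4,3,1,1,40] (ℓ=8, even), read p_7/q_7
step 0: (20, 1)  from 20·(1,0) + (0,1)
step 1: (21, 1)  from 1·(20,1) + (1,0)
step 2: (41, 2)  from 1·(21,1) + (20,1)
step 3: (144, 7)  from 3·(41,2) + (21,1)
step 4: (617, 30)  from 4·(144,7) + (41,2)
step 5: (1995, 97)  from 3·(617,30) + (144,7)
step 6: (2612, 127)  from 1·(1995,97) + (617,30)
step 7: (4607, 224)  from 1·(2612,127) + (1995,97)
fundamental: x₁=4607, y₁=224  (since 21224449 − 423·50176 = 1)

4607 224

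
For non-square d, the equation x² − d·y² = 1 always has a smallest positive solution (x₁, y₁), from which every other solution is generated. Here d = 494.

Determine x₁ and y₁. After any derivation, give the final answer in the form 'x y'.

73035 3286

[22; 4,2,2,1,2,1,2,2,4,44] for √494; ℓ=10 ⇒ convergent index 9
step 0: (22, 1)  from 22·(1,0) + (0,1)
step 1: (89, 4)  from 4·(22,1) + (1,0)
step 2: (200, 9)  from 2·(89,4) + (22,1)
step 3: (489, 22)  from 2·(200,9) + (89,4)
step 4: (689, 31)  from 1·(489,22) + (200,9)
step 5: (1867, 84)  from 2·(689,31) + (489,22)
step 6: (2556, 115)  from 1·(1867,84) + (689,31)
step 7: (6979, 314)  from 2·(2556,115) + (1867,84)
step 8: (16514, 743)  from 2·(6979,314) + (2556,115)
step 9: (73035, 3286)  from 4·(16514,743) + (6979,314)
fundamental: x₁=73035, y₁=3286  (since 5334111225 − 494·10797796 = 1)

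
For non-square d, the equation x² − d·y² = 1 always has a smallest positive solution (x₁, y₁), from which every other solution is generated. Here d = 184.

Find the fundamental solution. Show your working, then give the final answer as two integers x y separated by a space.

√184 = [13; 1,1,3,2,1,2,1,2,3,1,1,26, …], period ℓ=12 (even) → k=11
k=0  a_k=13  p_k/q_k = 13/1
k=1  a_k=1  p_k/q_k = 14/1
k=2  a_k=1  p_k/q_k = 27/2
k=3  a_k=3  p_k/q_k = 95/7
k=4  a_k=2  p_k/q_k = 217/16
k=5  a_k=1  p_k/q_k = 312/23
k=6  a_k=2  p_k/q_k = 841/62
…
k=8  a_k=2  p_k/q_k = 3147/232
k=9  a_k=3  p_k/q_k = 10594/781
k=10  a_k=1  p_k/q_k = 13741/1013
k=11  a_k=1  p_k/q_k = 24335/1794
fundamental: x₁=24335, y₁=1794  (since 592192225 − 184·3218436 = 1)

24335 1794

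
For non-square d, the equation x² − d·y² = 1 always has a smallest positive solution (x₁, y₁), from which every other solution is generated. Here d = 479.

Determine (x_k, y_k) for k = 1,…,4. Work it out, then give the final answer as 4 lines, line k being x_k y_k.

2989440 136591
17873503027199 816661198080
106863529779256567680 4882719303976413809
638924220926583633867571201 29193192792157684333155840

d=479: √d = [21; 1,7,1,3,2,21,2,3,1,7,1,42] (ℓ=12, even), read p_11/q_11
a_0=21:  p_0=21·1+0=21,  q_0=21·0+1=1
a_1=1:  p_1=1·21+1=22,  q_1=1·1+0=1
…
a_3=1:  p_3=1·175+22=197,  q_3=1·8+1=9
a_4=3:  p_4=3·197+175=766,  q_4=3·9+8=35
…
a_6=21:  p_6=21·1729+766=37075,  q_6=21·79+35=1694
a_7=2:  p_7=2·37075+1729=75879,  q_7=2·1694+79=3467
a_8=3:  p_8=3·75879+37075=264712,  q_8=3·3467+1694=12095
a_9=1:  p_9=1·264712+75879=340591,  q_9=1·12095+3467=15562
a_10=7:  p_10=7·340591+264712=2648849,  q_10=7·15562+12095=121029
a_11=1:  p_11=1·2648849+340591=2989440,  q_11=1·121029+15562=136591
fundamental: x₁=2989440, y₁=136591  (since 8936751513600 − 479·18657101281 = 1)
k=2:  x_2 = 2989440·2989440+479·136591·136591 = 17873503027199,  y_2 = 2989440·136591+136591·2989440 = 816661198080
k=3:  x_3 = 2989440·17873503027199+479·136591·816661198080 = 106863529779256567680,  y_3 = 2989440·816661198080+136591·17873503027199 = 4882719303976413809
k=4:  x_4 = 2989440·106863529779256567680+479·136591·4882719303976413809 = 638924220926583633867571201,  y_4 = 2989440·4882719303976413809+136591·106863529779256567680 = 29193192792157684333155840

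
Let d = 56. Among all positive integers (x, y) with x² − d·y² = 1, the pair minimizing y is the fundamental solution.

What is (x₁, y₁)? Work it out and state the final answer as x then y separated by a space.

15 2

√56 = [7; 2,14, …], period ℓ=2 (even) → k=1
k=0  a_k=7  p_k/q_k = 7/1
k=1  a_k=2  p_k/q_k = 15/2
(x₁, y₁) = (15, 2);  15² − 56·2² = 1 ✓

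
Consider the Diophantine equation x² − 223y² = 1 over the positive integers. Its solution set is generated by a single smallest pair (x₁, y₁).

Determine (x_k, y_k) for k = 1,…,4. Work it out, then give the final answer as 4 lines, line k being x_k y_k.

d=223: √d = [14; 1,13,1,28] (ℓ=4, even), read p_3/q_3
i=0: a=14 ⇒ p=14, q=1
…
i=2: a=13 ⇒ p=209, q=14
i=3: a=1 ⇒ p=224, q=15
(x₁, y₁) = (224, 15);  224² − 223·15² = 1 ✓
n=2: (224,15)∘(224,15) = (224·224+223·15·15, 224·15+15·224) = (100351,6720)
n=3: (100351,6720)∘(224,15) = (224·100351+223·15·6720, 224·6720+15·100351) = (44957024,3010545)
n=4: (44957024,3010545)∘(224,15) = (224·44957024+223·15·3010545, 224·3010545+15·44957024) = (20140646401,1348717440)

224 15
100351 6720
44957024 3010545
20140646401 1348717440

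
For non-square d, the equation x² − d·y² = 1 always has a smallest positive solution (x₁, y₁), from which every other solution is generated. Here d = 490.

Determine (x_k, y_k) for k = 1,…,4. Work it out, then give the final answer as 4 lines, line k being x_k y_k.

1039681 46968
2161873163521 97663474416
4495316905044313921 203077717488555624
9347391150304592810234881 422272088792340335957472

√490 → a₀=22, period (7,2,1,4,4,4,1,2,7,44); ℓ=10 even so k=9
a_0=22:  p_0=22·1+0=22,  q_0=22·0+1=1
…
a_2=2:  p_2=2·155+22=332,  q_2=2·7+1=15
…
a_4=4:  p_4=4·487+332=2280,  q_4=4·22+15=103
a_5=4:  p_5=4·2280+487=9607,  q_5=4·103+22=434
a_6=4:  p_6=4·9607+2280=40708,  q_6=4·434+103=1839
a_7=1:  p_7=1·40708+9607=50315,  q_7=1·1839+434=2273
a_8=2:  p_8=2·50315+40708=141338,  q_8=2·2273+1839=6385
a_9=7:  p_9=7·141338+50315=1039681,  q_9=7·6385+2273=46968
fundamental: x₁=1039681, y₁=46968  (since 1080936581761 − 490·2205993024 = 1)
k=2:  x_2 = 1039681·1039681+490·46968·46968 = 2161873163521,  y_2 = 1039681·46968+46968·1039681 = 97663474416
k=3:  x_3 = 1039681·2161873163521+490·46968·97663474416 = 4495316905044313921,  y_3 = 1039681·97663474416+46968·2161873163521 = 203077717488555624
k=4:  x_4 = 1039681·4495316905044313921+490·46968·203077717488555624 = 9347391150304592810234881,  y_4 = 1039681·203077717488555624+46968·4495316905044313921 = 422272088792340335957472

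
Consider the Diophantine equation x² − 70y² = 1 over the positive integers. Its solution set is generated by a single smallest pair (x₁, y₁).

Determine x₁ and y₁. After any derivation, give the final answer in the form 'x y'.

d=70: √d = [8; 2,1,2,1,2,16] (ℓ=6, even), read p_5/q_5
k=0  a_k=8  p_k/q_k = 8/1
k=1  a_k=2  p_k/q_k = 17/2
…
k=4  a_k=1  p_k/q_k = 92/11
k=5  a_k=2  p_k/q_k = 251/30
→ (251, 30).  Check: 251²=63001, 70·30²=63000, difference 1.

251 30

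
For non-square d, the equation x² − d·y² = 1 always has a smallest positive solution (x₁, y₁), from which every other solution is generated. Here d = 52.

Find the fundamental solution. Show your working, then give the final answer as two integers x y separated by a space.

√52 → a₀=7, period (4,1,2,1,4,14); ℓ=6 even so k=5
step 0: (7, 1)  from 7·(1,0) + (0,1)
…
step 2: (36, 5)  from 1·(29,4) + (7,1)
step 3: (101, 14)  from 2·(36,5) + (29,4)
step 4: (137, 19)  from 1·(101,14) + (36,5)
step 5: (649, 90)  from 4·(137,19) + (101,14)
(x₁, y₁) = (649, 90);  649² − 52·90² = 1 ✓

649 90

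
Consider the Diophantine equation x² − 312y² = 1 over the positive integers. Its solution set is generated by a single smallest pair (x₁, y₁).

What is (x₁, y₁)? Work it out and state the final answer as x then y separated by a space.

53 3

√312 = [17; 1,1,1,34, …], period ℓ=4 (even) → k=3
step 0: (17, 1)  from 17·(1,0) + (0,1)
…
step 2: (35, 2)  from 1·(18,1) + (17,1)
step 3: (53, 3)  from 1·(35,2) + (18,1)
(x₁, y₁) = (53, 3);  53² − 312·3² = 1 ✓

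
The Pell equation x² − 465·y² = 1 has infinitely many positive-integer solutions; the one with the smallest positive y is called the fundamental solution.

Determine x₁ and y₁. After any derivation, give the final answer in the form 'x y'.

d=465: √d = [21; 1,1,3,2,2,2,3,1,1,42] (ℓ=10, even), read p_9/q_9
step 0: (21, 1)  from 21·(1,0) + (0,1)
…
step 5: (841, 39)  from 2·(345,16) + (151,7)
…
step 8: (8949, 415)  from 1·(6922,321) + (2027,94)
step 9: (15871, 736)  from 1·(8949,415) + (6922,321)
fundamental: x₁=15871, y₁=736  (since 251888641 − 465·541696 = 1)

15871 736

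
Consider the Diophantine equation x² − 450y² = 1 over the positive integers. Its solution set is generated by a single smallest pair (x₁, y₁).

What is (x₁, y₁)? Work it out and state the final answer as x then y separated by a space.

d=450: √d = [21; 4,1,2,4,2,1,4,42] (ℓ=8, even), read p_7/q_7
i=0: a=21 ⇒ p=21, q=1
i=1: a=4 ⇒ p=85, q=4
i=2: a=1 ⇒ p=106, q=5
…
i=6: a=1 ⇒ p=4179, q=197
i=7: a=4 ⇒ p=19601, q=924
fundamental: x₁=19601, y₁=924  (since 384199201 − 450·853776 = 1)

19601 924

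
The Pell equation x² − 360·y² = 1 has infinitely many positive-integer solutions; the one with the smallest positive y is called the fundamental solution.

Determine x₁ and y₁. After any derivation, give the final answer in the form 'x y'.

[18; 1,36] for √360; ℓ=2 ⇒ convergent index 1
i=0: a=18 ⇒ p=18, q=1
i=1: a=1 ⇒ p=19, q=1
fundamental: x₁=19, y₁=1  (since 361 − 360·1 = 1)

19 1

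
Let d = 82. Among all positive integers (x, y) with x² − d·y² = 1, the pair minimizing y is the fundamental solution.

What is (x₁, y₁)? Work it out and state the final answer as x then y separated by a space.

[9; 18] for √82; ℓ=1 ⇒ convergent index 1
step 0: (9, 1)  from 9·(1,0) + (0,1)
step 1: (163, 18)  from 18·(9,1) + (1,0)
fundamental: x₁=163, y₁=18  (since 26569 − 82·324 = 1)

163 18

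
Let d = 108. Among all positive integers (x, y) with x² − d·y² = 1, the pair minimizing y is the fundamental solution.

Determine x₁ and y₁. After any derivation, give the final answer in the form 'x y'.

1351 130

[10; 2,1,1,4,1,1,2,20] for √108; ℓ=8 ⇒ convergent index 7
i=0: a=10 ⇒ p=10, q=1
…
i=5: a=1 ⇒ p=291, q=28
i=6: a=1 ⇒ p=530, q=51
i=7: a=2 ⇒ p=1351, q=130
(x₁, y₁) = (1351, 130);  1351² − 108·130² = 1 ✓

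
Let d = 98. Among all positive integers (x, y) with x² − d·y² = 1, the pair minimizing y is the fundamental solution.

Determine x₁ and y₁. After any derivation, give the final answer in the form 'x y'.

99 10

√98 → a₀=9, period (1,8,1,18); ℓ=4 even so k=3
a_0=9:  p_0=9·1+0=9,  q_0=9·0+1=1
…
a_2=8:  p_2=8·10+9=89,  q_2=8·1+1=9
a_3=1:  p_3=1·89+10=99,  q_3=1·9+1=10
(x₁, y₁) = (99, 10);  99² − 98·10² = 1 ✓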